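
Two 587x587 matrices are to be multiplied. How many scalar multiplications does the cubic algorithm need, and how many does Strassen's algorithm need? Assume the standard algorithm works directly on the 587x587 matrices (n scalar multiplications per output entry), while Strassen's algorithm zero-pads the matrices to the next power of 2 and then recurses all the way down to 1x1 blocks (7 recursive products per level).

Matrix multiplication for 587x587 matrices:

Strassen's algorithm requires power-of-2 dimensions. Pad 587x587 to 1024x1024 (next power of 2).

Standard algorithm: 587^3 = 202262003 multiplications
Strassen's algorithm: 7^(log2(1024)) = 7^10 = 282475249 multiplications
Difference: 202262003 - 282475249 = -80213246 (Strassen uses MORE here due to padding overhead — for small or just-over-power-of-2 n, padding can outweigh the per-level savings)

Standard: 202262003 multiplications (587^3). Strassen: 282475249 multiplications (7^10, after padding to 1024x1024). Strassen reduces 8 recursive multiplications to 7 at each level.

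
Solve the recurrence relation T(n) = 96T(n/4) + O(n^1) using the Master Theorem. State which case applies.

Master Theorem for T(n) = 96T(n/4) + O(n^1):

a = 96, b = 4, c = 1
log_b(a) = log_4(96) = 3.2925

Case 1: c = 1 < log_4(96) = 3.2925
T(n) = O(n^(log_4 96))

For T(n) = 96T(n/4) + O(n^1): log_4(96) = 3.2925. This is Case 1 of the Master Theorem (c < log_b(a), work dominated by leaves), giving O(n^(log_4 96)).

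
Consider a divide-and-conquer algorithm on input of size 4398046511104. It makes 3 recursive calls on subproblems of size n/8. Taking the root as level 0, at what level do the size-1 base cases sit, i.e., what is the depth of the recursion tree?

For divide and conquer with division factor 8:

Problem sizes at each level:
Level 0: 4398046511104
Level 1: 549755813888
Level 2: 68719476736
Level 3: 8589934592
Level 4: 1073741824
Level 5: 134217728
Level 6: 16777216
Level 7: 2097152
Level 8: 262144
Level 9: 32768
Level 10: 4096
Level 11: 512
Level 12: 64
Level 13: 8
Level 14: 1

The root is level 0 and the size-1 base case is level 14 (the tree spans levels 0 through 14, i.e. 15 levels counting the root), so the depth is the number of divisions: log_8(4398046511104) = 14

The recursion tree depth is log_8(4398046511104) = 14. At each level, the problem size is divided by 8, so it takes 14 divisions to reduce to a base case of size 1. The algorithm makes 3 recursive calls at each level.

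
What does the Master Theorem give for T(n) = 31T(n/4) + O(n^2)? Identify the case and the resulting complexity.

Master Theorem for T(n) = 31T(n/4) + O(n^2):

a = 31, b = 4, c = 2
log_b(a) = log_4(31) = 2.4771

Case 1: c = 2 < log_4(31) = 2.4771
T(n) = O(n^(log_4 31))

For T(n) = 31T(n/4) + O(n^2): log_4(31) = 2.4771. This is Case 1 of the Master Theorem (c < log_b(a), work dominated by leaves), giving O(n^(log_4 31)).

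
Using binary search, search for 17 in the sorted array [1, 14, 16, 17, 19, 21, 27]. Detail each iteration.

Binary search for 17 in [1, 14, 16, 17, 19, 21, 27]:

lo=0, hi=6, mid=3, arr[mid]=17 -> Found target at index 3!

Binary search finds 17 at index 3 after 1 comparisons. The search repeatedly halves the search space by comparing with the middle element.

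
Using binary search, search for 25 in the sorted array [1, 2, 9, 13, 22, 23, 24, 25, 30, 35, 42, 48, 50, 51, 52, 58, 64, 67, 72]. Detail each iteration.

Binary search for 25 in [1, 2, 9, 13, 22, 23, 24, 25, 30, 35, 42, 48, 50, 51, 52, 58, 64, 67, 72]:

lo=0, hi=18, mid=9, arr[mid]=35 -> 35 > 25, search left half
lo=0, hi=8, mid=4, arr[mid]=22 -> 22 < 25, search right half
lo=5, hi=8, mid=6, arr[mid]=24 -> 24 < 25, search right half
lo=7, hi=8, mid=7, arr[mid]=25 -> Found target at index 7!

Binary search finds 25 at index 7 after 4 comparisons. The search repeatedly halves the search space by comparing with the middle element.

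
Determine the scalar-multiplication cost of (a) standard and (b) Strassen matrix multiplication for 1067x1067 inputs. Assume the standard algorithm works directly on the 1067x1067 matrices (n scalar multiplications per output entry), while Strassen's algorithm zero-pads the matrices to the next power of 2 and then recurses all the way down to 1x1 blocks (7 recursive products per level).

Matrix multiplication for 1067x1067 matrices:

Strassen's algorithm requires power-of-2 dimensions. Pad 1067x1067 to 2048x2048 (next power of 2).

Standard algorithm: 1067^3 = 1214767763 multiplications
Strassen's algorithm: 7^(log2(2048)) = 7^11 = 1977326743 multiplications
Difference: 1214767763 - 1977326743 = -762558980 (Strassen uses MORE here due to padding overhead — for small or just-over-power-of-2 n, padding can outweigh the per-level savings)

Standard: 1214767763 multiplications (1067^3). Strassen: 1977326743 multiplications (7^11, after padding to 2048x2048). Strassen reduces 8 recursive multiplications to 7 at each level.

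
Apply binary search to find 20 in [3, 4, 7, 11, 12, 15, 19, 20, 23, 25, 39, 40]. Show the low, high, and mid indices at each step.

Binary search for 20 in [3, 4, 7, 11, 12, 15, 19, 20, 23, 25, 39, 40]:

lo=0, hi=11, mid=5, arr[mid]=15 -> 15 < 20, search right half
lo=6, hi=11, mid=8, arr[mid]=23 -> 23 > 20, search left half
lo=6, hi=7, mid=6, arr[mid]=19 -> 19 < 20, search right half
lo=7, hi=7, mid=7, arr[mid]=20 -> Found target at index 7!

Binary search finds 20 at index 7 after 4 comparisons. The search repeatedly halves the search space by comparing with the middle element.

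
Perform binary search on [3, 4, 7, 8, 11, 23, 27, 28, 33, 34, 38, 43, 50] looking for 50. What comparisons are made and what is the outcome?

Binary search for 50 in [3, 4, 7, 8, 11, 23, 27, 28, 33, 34, 38, 43, 50]:

lo=0, hi=12, mid=6, arr[mid]=27 -> 27 < 50, search right half
lo=7, hi=12, mid=9, arr[mid]=34 -> 34 < 50, search right half
lo=10, hi=12, mid=11, arr[mid]=43 -> 43 < 50, search right half
lo=12, hi=12, mid=12, arr[mid]=50 -> Found target at index 12!

Binary search finds 50 at index 12 after 4 comparisons. The search repeatedly halves the search space by comparing with the middle element.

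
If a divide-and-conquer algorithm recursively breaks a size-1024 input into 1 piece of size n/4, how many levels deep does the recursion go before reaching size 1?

For divide and conquer with division factor 4:

Problem sizes at each level:
Level 0: 1024
Level 1: 256
Level 2: 64
Level 3: 16
Level 4: 4
Level 5: 1

The root is level 0 and the size-1 base case is level 5 (the tree spans levels 0 through 5, i.e. 6 levels counting the root), so the depth is the number of divisions: log_4(1024) = 5

The recursion tree depth is log_4(1024) = 5. At each level, the problem size is divided by 4, so it takes 5 divisions to reduce to a base case of size 1. The algorithm makes 1 recursive call at each level.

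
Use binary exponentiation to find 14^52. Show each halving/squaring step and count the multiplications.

Computing 14^52 by squaring (build up from 14^1; each line after the first costs one multiplication):

14^1 = 14
14^2 = (14^1)^2 = 14^2 = 196
14^3 = 14 * 14^2 = 14 * 196 = 2744
14^6 = (14^3)^2 = 2744^2 = 7529536
14^12 = (14^6)^2 = 7529536^2 = 56693912375296
14^13 = 14 * 14^12 = 14 * 56693912375296 = 793714773254144
14^26 = (14^13)^2 = 793714773254144^2 = 629983141281877223603213172736
14^52 = (14^26)^2 = 629983141281877223603213172736^2 = 396878758299381678483277913691857524931552116018231373725696

Result: 396878758299381678483277913691857524931552116018231373725696
Multiplications needed: 7 (7 lines after 14^1)

14^52 = 396878758299381678483277913691857524931552116018231373725696. Using exponentiation by squaring, this requires 7 multiplications. The key idea: if the exponent is even, square the half-power; if odd, multiply by the base once.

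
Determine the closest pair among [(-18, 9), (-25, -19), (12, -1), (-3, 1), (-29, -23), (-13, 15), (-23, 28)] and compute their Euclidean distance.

Computing all pairwise distances among 7 points:

d((-18, 9), (-25, -19)) = 28.8617
d((-18, 9), (12, -1)) = 31.6228
d((-18, 9), (-3, 1)) = 17.0
d((-18, 9), (-29, -23)) = 33.8378
d((-18, 9), (-13, 15)) = 7.8102
d((-18, 9), (-23, 28)) = 19.6469
d((-25, -19), (12, -1)) = 41.1461
d((-25, -19), (-3, 1)) = 29.7321
d((-25, -19), (-29, -23)) = 5.6569 <-- minimum
d((-25, -19), (-13, 15)) = 36.0555
d((-25, -19), (-23, 28)) = 47.0425
d((12, -1), (-3, 1)) = 15.1327
d((12, -1), (-29, -23)) = 46.5296
d((12, -1), (-13, 15)) = 29.6816
d((12, -1), (-23, 28)) = 45.4533
d((-3, 1), (-29, -23)) = 35.3836
d((-3, 1), (-13, 15)) = 17.2047
d((-3, 1), (-23, 28)) = 33.6006
d((-29, -23), (-13, 15)) = 41.2311
d((-29, -23), (-23, 28)) = 51.3517
d((-13, 15), (-23, 28)) = 16.4012

Closest pair: (-25, -19) and (-29, -23) with distance 5.6569

The closest pair is (-25, -19) and (-29, -23) with Euclidean distance 5.6569. For 7 points, brute-force pairwise comparison is shown above. For large n, the divide-and-conquer algorithm (sort by x, recurse on halves, check the dividing strip) achieves O(n log n).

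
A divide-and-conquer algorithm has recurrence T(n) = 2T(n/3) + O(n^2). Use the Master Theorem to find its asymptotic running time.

Master Theorem for T(n) = 2T(n/3) + O(n^2):

a = 2, b = 3, c = 2
log_b(a) = log_3(2) = 0.6309

Case 3: c = 2 > log_3(2) = 0.6309
T(n) = O(n^2) = O(n^2)

For T(n) = 2T(n/3) + O(n^2): log_3(2) = 0.6309. This is Case 3 of the Master Theorem (c > log_b(a), work dominated by root), giving O(n^2).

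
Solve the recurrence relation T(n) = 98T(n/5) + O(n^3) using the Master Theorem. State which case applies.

Master Theorem for T(n) = 98T(n/5) + O(n^3):

a = 98, b = 5, c = 3
log_b(a) = log_5(98) = 2.8488

Case 3: c = 3 > log_5(98) = 2.8488
T(n) = O(n^3) = O(n^3)

For T(n) = 98T(n/5) + O(n^3): log_5(98) = 2.8488. This is Case 3 of the Master Theorem (c > log_b(a), work dominated by root), giving O(n^3).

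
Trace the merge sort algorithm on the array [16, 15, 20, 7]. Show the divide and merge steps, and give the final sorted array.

Merge sort trace:

Split: [16, 15, 20, 7] -> [16, 15] and [20, 7]
  Split: [16, 15] -> [16] and [15]
  Merge: [16] + [15] -> [15, 16]
  Split: [20, 7] -> [20] and [7]
  Merge: [20] + [7] -> [7, 20]
Merge: [15, 16] + [7, 20] -> [7, 15, 16, 20]

Final sorted array: [7, 15, 16, 20]

The merge sort proceeds by recursively splitting the array and merging sorted halves.
After all merges, the sorted array is [7, 15, 16, 20].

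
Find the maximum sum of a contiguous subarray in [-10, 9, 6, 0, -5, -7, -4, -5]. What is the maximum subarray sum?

Using Kadane's algorithm on [-10, 9, 6, 0, -5, -7, -4, -5]:

Scanning through the array:
Position 1 (value 9): max_ending_here = 9, max_so_far = 9
Position 2 (value 6): max_ending_here = 15, max_so_far = 15
Position 3 (value 0): max_ending_here = 15, max_so_far = 15
Position 4 (value -5): max_ending_here = 10, max_so_far = 15
Position 5 (value -7): max_ending_here = 3, max_so_far = 15
Position 6 (value -4): max_ending_here = -1, max_so_far = 15
Position 7 (value -5): max_ending_here = -5, max_so_far = 15

Maximum subarray: [9, 6]
Maximum sum: 15

The maximum subarray is [9, 6] with sum 15. This subarray runs from index 1 to index 2.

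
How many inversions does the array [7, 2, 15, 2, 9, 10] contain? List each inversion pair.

Finding inversions in [7, 2, 15, 2, 9, 10]:

(0, 1): arr[0]=7 > arr[1]=2
(0, 3): arr[0]=7 > arr[3]=2
(2, 3): arr[2]=15 > arr[3]=2
(2, 4): arr[2]=15 > arr[4]=9
(2, 5): arr[2]=15 > arr[5]=10

Total inversions: 5

The array has 5 inversion(s): (0,1), (0,3), (2,3), (2,4), (2,5). Each pair (i,j) satisfies i < j and arr[i] > arr[j].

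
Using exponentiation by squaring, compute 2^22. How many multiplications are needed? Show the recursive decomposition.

Computing 2^22 by squaring (build up from 2^1; each line after the first costs one multiplication):

2^1 = 2
2^2 = (2^1)^2 = 2^2 = 4
2^4 = (2^2)^2 = 4^2 = 16
2^5 = 2 * 2^4 = 2 * 16 = 32
2^10 = (2^5)^2 = 32^2 = 1024
2^11 = 2 * 2^10 = 2 * 1024 = 2048
2^22 = (2^11)^2 = 2048^2 = 4194304

Result: 4194304
Multiplications needed: 6 (6 lines after 2^1)

2^22 = 4194304. Using exponentiation by squaring, this requires 6 multiplications. The key idea: if the exponent is even, square the half-power; if odd, multiply by the base once.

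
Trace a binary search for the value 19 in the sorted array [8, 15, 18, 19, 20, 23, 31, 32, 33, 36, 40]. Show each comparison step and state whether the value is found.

Binary search for 19 in [8, 15, 18, 19, 20, 23, 31, 32, 33, 36, 40]:

lo=0, hi=10, mid=5, arr[mid]=23 -> 23 > 19, search left half
lo=0, hi=4, mid=2, arr[mid]=18 -> 18 < 19, search right half
lo=3, hi=4, mid=3, arr[mid]=19 -> Found target at index 3!

Binary search finds 19 at index 3 after 3 comparisons. The search repeatedly halves the search space by comparing with the middle element.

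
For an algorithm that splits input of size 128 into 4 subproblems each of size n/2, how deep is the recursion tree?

For divide and conquer with division factor 2:

Problem sizes at each level:
Level 0: 128
Level 1: 64
Level 2: 32
Level 3: 16
Level 4: 8
Level 5: 4
Level 6: 2
Level 7: 1

The root is level 0 and the size-1 base case is level 7 (the tree spans levels 0 through 7, i.e. 8 levels counting the root), so the depth is the number of divisions: log_2(128) = 7

The recursion tree depth is log_2(128) = 7. At each level, the problem size is divided by 2, so it takes 7 divisions to reduce to a base case of size 1. The algorithm makes 4 recursive calls at each level.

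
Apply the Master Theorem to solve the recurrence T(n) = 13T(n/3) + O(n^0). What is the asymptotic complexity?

Master Theorem for T(n) = 13T(n/3) + O(n^0):

a = 13, b = 3, c = 0
log_b(a) = log_3(13) = 2.3347

Case 1: c = 0 < log_3(13) = 2.3347
T(n) = O(n^(log_3 13))

For T(n) = 13T(n/3) + O(n^0): log_3(13) = 2.3347. This is Case 1 of the Master Theorem (c < log_b(a), work dominated by leaves), giving O(n^(log_3 13)).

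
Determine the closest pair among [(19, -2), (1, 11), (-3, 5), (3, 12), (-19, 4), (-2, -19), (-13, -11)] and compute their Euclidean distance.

Computing all pairwise distances among 7 points:

d((19, -2), (1, 11)) = 22.2036
d((19, -2), (-3, 5)) = 23.0868
d((19, -2), (3, 12)) = 21.2603
d((19, -2), (-19, 4)) = 38.4708
d((19, -2), (-2, -19)) = 27.0185
d((19, -2), (-13, -11)) = 33.2415
d((1, 11), (-3, 5)) = 7.2111
d((1, 11), (3, 12)) = 2.2361 <-- minimum
d((1, 11), (-19, 4)) = 21.1896
d((1, 11), (-2, -19)) = 30.1496
d((1, 11), (-13, -11)) = 26.0768
d((-3, 5), (3, 12)) = 9.2195
d((-3, 5), (-19, 4)) = 16.0312
d((-3, 5), (-2, -19)) = 24.0208
d((-3, 5), (-13, -11)) = 18.868
d((3, 12), (-19, 4)) = 23.4094
d((3, 12), (-2, -19)) = 31.4006
d((3, 12), (-13, -11)) = 28.0179
d((-19, 4), (-2, -19)) = 28.6007
d((-19, 4), (-13, -11)) = 16.1555
d((-2, -19), (-13, -11)) = 13.6015

Closest pair: (1, 11) and (3, 12) with distance 2.2361

The closest pair is (1, 11) and (3, 12) with Euclidean distance 2.2361. For 7 points, brute-force pairwise comparison is shown above. For large n, the divide-and-conquer algorithm (sort by x, recurse on halves, check the dividing strip) achieves O(n log n).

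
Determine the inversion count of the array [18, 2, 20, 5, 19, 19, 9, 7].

Finding inversions in [18, 2, 20, 5, 19, 19, 9, 7]:

(0, 1): arr[0]=18 > arr[1]=2
(0, 3): arr[0]=18 > arr[3]=5
(0, 6): arr[0]=18 > arr[6]=9
(0, 7): arr[0]=18 > arr[7]=7
(2, 3): arr[2]=20 > arr[3]=5
(2, 4): arr[2]=20 > arr[4]=19
(2, 5): arr[2]=20 > arr[5]=19
(2, 6): arr[2]=20 > arr[6]=9
(2, 7): arr[2]=20 > arr[7]=7
(4, 6): arr[4]=19 > arr[6]=9
(4, 7): arr[4]=19 > arr[7]=7
(5, 6): arr[5]=19 > arr[6]=9
(5, 7): arr[5]=19 > arr[7]=7
(6, 7): arr[6]=9 > arr[7]=7

Total inversions: 14

The array has 14 inversion(s): (0,1), (0,3), (0,6), (0,7), (2,3), (2,4), (2,5), (2,6), (2,7), (4,6), (4,7), (5,6), (5,7), (6,7). Each pair (i,j) satisfies i < j and arr[i] > arr[j].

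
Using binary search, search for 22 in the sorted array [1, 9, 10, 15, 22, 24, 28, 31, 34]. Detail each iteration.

Binary search for 22 in [1, 9, 10, 15, 22, 24, 28, 31, 34]:

lo=0, hi=8, mid=4, arr[mid]=22 -> Found target at index 4!

Binary search finds 22 at index 4 after 1 comparisons. The search repeatedly halves the search space by comparing with the middle element.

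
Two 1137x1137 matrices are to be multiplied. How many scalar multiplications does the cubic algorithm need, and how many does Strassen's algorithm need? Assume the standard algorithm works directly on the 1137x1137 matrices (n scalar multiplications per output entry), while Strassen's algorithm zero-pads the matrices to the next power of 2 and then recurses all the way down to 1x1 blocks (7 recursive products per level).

Matrix multiplication for 1137x1137 matrices:

Strassen's algorithm requires power-of-2 dimensions. Pad 1137x1137 to 2048x2048 (next power of 2).

Standard algorithm: 1137^3 = 1469878353 multiplications
Strassen's algorithm: 7^(log2(2048)) = 7^11 = 1977326743 multiplications
Difference: 1469878353 - 1977326743 = -507448390 (Strassen uses MORE here due to padding overhead — for small or just-over-power-of-2 n, padding can outweigh the per-level savings)

Standard: 1469878353 multiplications (1137^3). Strassen: 1977326743 multiplications (7^11, after padding to 2048x2048). Strassen reduces 8 recursive multiplications to 7 at each level.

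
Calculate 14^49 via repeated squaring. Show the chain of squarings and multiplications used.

Computing 14^49 by squaring (build up from 14^1; each line after the first costs one multiplication):

14^1 = 14
14^2 = (14^1)^2 = 14^2 = 196
14^3 = 14 * 14^2 = 14 * 196 = 2744
14^6 = (14^3)^2 = 2744^2 = 7529536
14^12 = (14^6)^2 = 7529536^2 = 56693912375296
14^24 = (14^12)^2 = 56693912375296^2 = 3214199700417740936751087616
14^48 = (14^24)^2 = 3214199700417740936751087616^2 = 10331079714165495587340637070279506584015829758908563456
14^49 = 14 * 14^48 = 14 * 10331079714165495587340637070279506584015829758908563456 = 144635115998316938222768918983913092176221616624719888384

Result: 144635115998316938222768918983913092176221616624719888384
Multiplications needed: 7 (7 lines after 14^1)

14^49 = 144635115998316938222768918983913092176221616624719888384. Using exponentiation by squaring, this requires 7 multiplications. The key idea: if the exponent is even, square the half-power; if odd, multiply by the base once.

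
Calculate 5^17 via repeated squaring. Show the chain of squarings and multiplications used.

Computing 5^17 by squaring (build up from 5^1; each line after the first costs one multiplication):

5^1 = 5
5^2 = (5^1)^2 = 5^2 = 25
5^4 = (5^2)^2 = 25^2 = 625
5^8 = (5^4)^2 = 625^2 = 390625
5^16 = (5^8)^2 = 390625^2 = 152587890625
5^17 = 5 * 5^16 = 5 * 152587890625 = 762939453125

Result: 762939453125
Multiplications needed: 5 (5 lines after 5^1)

5^17 = 762939453125. Using exponentiation by squaring, this requires 5 multiplications. The key idea: if the exponent is even, square the half-power; if odd, multiply by the base once.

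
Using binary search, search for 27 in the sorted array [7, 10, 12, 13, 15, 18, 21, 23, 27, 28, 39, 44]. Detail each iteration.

Binary search for 27 in [7, 10, 12, 13, 15, 18, 21, 23, 27, 28, 39, 44]:

lo=0, hi=11, mid=5, arr[mid]=18 -> 18 < 27, search right half
lo=6, hi=11, mid=8, arr[mid]=27 -> Found target at index 8!

Binary search finds 27 at index 8 after 2 comparisons. The search repeatedly halves the search space by comparing with the middle element.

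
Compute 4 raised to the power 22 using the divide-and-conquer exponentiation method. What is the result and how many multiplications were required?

Computing 4^22 by squaring (build up from 4^1; each line after the first costs one multiplication):

4^1 = 4
4^2 = (4^1)^2 = 4^2 = 16
4^4 = (4^2)^2 = 16^2 = 256
4^5 = 4 * 4^4 = 4 * 256 = 1024
4^10 = (4^5)^2 = 1024^2 = 1048576
4^11 = 4 * 4^10 = 4 * 1048576 = 4194304
4^22 = (4^11)^2 = 4194304^2 = 17592186044416

Result: 17592186044416
Multiplications needed: 6 (6 lines after 4^1)

4^22 = 17592186044416. Using exponentiation by squaring, this requires 6 multiplications. The key idea: if the exponent is even, square the half-power; if odd, multiply by the base once.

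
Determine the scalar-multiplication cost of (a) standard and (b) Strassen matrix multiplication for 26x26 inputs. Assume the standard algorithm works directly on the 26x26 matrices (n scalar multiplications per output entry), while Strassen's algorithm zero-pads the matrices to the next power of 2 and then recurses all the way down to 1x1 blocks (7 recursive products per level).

Matrix multiplication for 26x26 matrices:

Strassen's algorithm requires power-of-2 dimensions. Pad 26x26 to 32x32 (next power of 2).

Standard algorithm: 26^3 = 17576 multiplications
Strassen's algorithm: 7^(log2(32)) = 7^5 = 16807 multiplications
Savings: 17576 - 16807 = 769 multiplications

Standard: 17576 multiplications (26^3). Strassen: 16807 multiplications (7^5, after padding to 32x32). Strassen reduces 8 recursive multiplications to 7 at each level.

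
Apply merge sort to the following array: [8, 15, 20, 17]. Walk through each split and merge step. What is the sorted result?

Merge sort trace:

Split: [8, 15, 20, 17] -> [8, 15] and [20, 17]
  Split: [8, 15] -> [8] and [15]
  Merge: [8] + [15] -> [8, 15]
  Split: [20, 17] -> [20] and [17]
  Merge: [20] + [17] -> [17, 20]
Merge: [8, 15] + [17, 20] -> [8, 15, 17, 20]

Final sorted array: [8, 15, 17, 20]

The merge sort proceeds by recursively splitting the array and merging sorted halves.
After all merges, the sorted array is [8, 15, 17, 20].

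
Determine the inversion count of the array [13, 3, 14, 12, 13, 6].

Finding inversions in [13, 3, 14, 12, 13, 6]:

(0, 1): arr[0]=13 > arr[1]=3
(0, 3): arr[0]=13 > arr[3]=12
(0, 5): arr[0]=13 > arr[5]=6
(2, 3): arr[2]=14 > arr[3]=12
(2, 4): arr[2]=14 > arr[4]=13
(2, 5): arr[2]=14 > arr[5]=6
(3, 5): arr[3]=12 > arr[5]=6
(4, 5): arr[4]=13 > arr[5]=6

Total inversions: 8

The array has 8 inversion(s): (0,1), (0,3), (0,5), (2,3), (2,4), (2,5), (3,5), (4,5). Each pair (i,j) satisfies i < j and arr[i] > arr[j].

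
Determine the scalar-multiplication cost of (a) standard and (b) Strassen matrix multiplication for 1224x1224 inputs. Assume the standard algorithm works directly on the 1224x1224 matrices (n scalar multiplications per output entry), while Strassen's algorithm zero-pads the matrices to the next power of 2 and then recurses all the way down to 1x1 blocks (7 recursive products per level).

Matrix multiplication for 1224x1224 matrices:

Strassen's algorithm requires power-of-2 dimensions. Pad 1224x1224 to 2048x2048 (next power of 2).

Standard algorithm: 1224^3 = 1833767424 multiplications
Strassen's algorithm: 7^(log2(2048)) = 7^11 = 1977326743 multiplications
Difference: 1833767424 - 1977326743 = -143559319 (Strassen uses MORE here due to padding overhead — for small or just-over-power-of-2 n, padding can outweigh the per-level savings)

Standard: 1833767424 multiplications (1224^3). Strassen: 1977326743 multiplications (7^11, after padding to 2048x2048). Strassen reduces 8 recursive multiplications to 7 at each level.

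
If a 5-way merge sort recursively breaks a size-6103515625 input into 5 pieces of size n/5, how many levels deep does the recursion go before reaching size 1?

For divide and conquer with division factor 5:

Problem sizes at each level:
Level 0: 6103515625
Level 1: 1220703125
Level 2: 244140625
Level 3: 48828125
Level 4: 9765625
Level 5: 1953125
Level 6: 390625
Level 7: 78125
Level 8: 15625
Level 9: 3125
Level 10: 625
Level 11: 125
Level 12: 25
Level 13: 5
Level 14: 1

The root is level 0 and the size-1 base case is level 14 (the tree spans levels 0 through 14, i.e. 15 levels counting the root), so the depth is the number of divisions: log_5(6103515625) = 14

The recursion tree depth is log_5(6103515625) = 14. At each level, the problem size is divided by 5, so it takes 14 divisions to reduce to a base case of size 1. The algorithm makes 5 recursive calls at each level.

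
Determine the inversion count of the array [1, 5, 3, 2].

Finding inversions in [1, 5, 3, 2]:

(1, 2): arr[1]=5 > arr[2]=3
(1, 3): arr[1]=5 > arr[3]=2
(2, 3): arr[2]=3 > arr[3]=2

Total inversions: 3

The array has 3 inversion(s): (1,2), (1,3), (2,3). Each pair (i,j) satisfies i < j and arr[i] > arr[j].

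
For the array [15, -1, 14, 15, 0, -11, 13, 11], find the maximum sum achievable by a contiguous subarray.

Using Kadane's algorithm on [15, -1, 14, 15, 0, -11, 13, 11]:

Scanning through the array:
Position 1 (value -1): max_ending_here = 14, max_so_far = 15
Position 2 (value 14): max_ending_here = 28, max_so_far = 28
Position 3 (value 15): max_ending_here = 43, max_so_far = 43
Position 4 (value 0): max_ending_here = 43, max_so_far = 43
Position 5 (value -11): max_ending_here = 32, max_so_far = 43
Position 6 (value 13): max_ending_here = 45, max_so_far = 45
Position 7 (value 11): max_ending_here = 56, max_so_far = 56

Maximum subarray: [15, -1, 14, 15, 0, -11, 13, 11]
Maximum sum: 56

The maximum subarray is [15, -1, 14, 15, 0, -11, 13, 11] with sum 56. This subarray runs from index 0 to index 7.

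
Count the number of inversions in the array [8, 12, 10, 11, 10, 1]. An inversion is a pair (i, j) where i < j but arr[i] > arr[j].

Finding inversions in [8, 12, 10, 11, 10, 1]:

(0, 5): arr[0]=8 > arr[5]=1
(1, 2): arr[1]=12 > arr[2]=10
(1, 3): arr[1]=12 > arr[3]=11
(1, 4): arr[1]=12 > arr[4]=10
(1, 5): arr[1]=12 > arr[5]=1
(2, 5): arr[2]=10 > arr[5]=1
(3, 4): arr[3]=11 > arr[4]=10
(3, 5): arr[3]=11 > arr[5]=1
(4, 5): arr[4]=10 > arr[5]=1

Total inversions: 9

The array has 9 inversion(s): (0,5), (1,2), (1,3), (1,4), (1,5), (2,5), (3,4), (3,5), (4,5). Each pair (i,j) satisfies i < j and arr[i] > arr[j].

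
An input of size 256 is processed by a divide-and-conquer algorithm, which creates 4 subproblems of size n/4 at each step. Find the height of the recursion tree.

For divide and conquer with division factor 4:

Problem sizes at each level:
Level 0: 256
Level 1: 64
Level 2: 16
Level 3: 4
Level 4: 1

The root is level 0 and the size-1 base case is level 4 (the tree spans levels 0 through 4, i.e. 5 levels counting the root), so the depth is the number of divisions: log_4(256) = 4

The recursion tree depth is log_4(256) = 4. At each level, the problem size is divided by 4, so it takes 4 divisions to reduce to a base case of size 1. The algorithm makes 4 recursive calls at each level.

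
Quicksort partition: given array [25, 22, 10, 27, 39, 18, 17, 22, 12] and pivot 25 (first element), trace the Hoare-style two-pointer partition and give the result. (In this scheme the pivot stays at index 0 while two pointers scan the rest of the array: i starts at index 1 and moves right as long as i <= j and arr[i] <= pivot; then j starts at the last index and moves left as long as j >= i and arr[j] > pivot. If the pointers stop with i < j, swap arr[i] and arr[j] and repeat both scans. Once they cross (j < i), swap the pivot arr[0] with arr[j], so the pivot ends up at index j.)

Hoare-style two-pointer partition with pivot = 25:

Initial array: [25, 22, 10, 27, 39, 18, 17, 22, 12]

Pointers start at i = 1, j = 8.
i stops at index 3 (arr[3]=27 > 25), j stops at index 8 (arr[8]=12 <= 25): swap arr[3] and arr[8], array becomes [25, 22, 10, 12, 39, 18, 17, 22, 27]
i stops at index 4 (arr[4]=39 > 25), j stops at index 7 (arr[7]=22 <= 25): swap arr[4] and arr[7], array becomes [25, 22, 10, 12, 22, 18, 17, 39, 27]
i ends at 7, j ends at 6: the pointers have crossed (j < i), so scanning stops.

Swap pivot arr[0] with arr[6] to place pivot at position 6: [17, 22, 10, 12, 22, 18, 25, 39, 27]
Pivot position: 6

After partitioning with pivot 25, the array becomes [17, 22, 10, 12, 22, 18, 25, 39, 27]. The pivot is placed at index 6. All elements to the left of the pivot are <= 25, and all elements to the right are > 25.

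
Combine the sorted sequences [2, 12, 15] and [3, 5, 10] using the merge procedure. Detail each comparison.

Merging process:

Compare 2 vs 3: take 2 from left. Merged: [2]
Compare 12 vs 3: take 3 from right. Merged: [2, 3]
Compare 12 vs 5: take 5 from right. Merged: [2, 3, 5]
Compare 12 vs 10: take 10 from right. Merged: [2, 3, 5, 10]
Append remaining from left: [12, 15]. Merged: [2, 3, 5, 10, 12, 15]

Final merged array: [2, 3, 5, 10, 12, 15]
Total comparisons: 4

The merged array is [2, 3, 5, 10, 12, 15], requiring 4 comparisons. The merge step runs in O(n) time where n is the total number of elements.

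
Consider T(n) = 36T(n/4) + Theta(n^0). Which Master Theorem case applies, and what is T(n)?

Master Theorem for T(n) = 36T(n/4) + O(n^0):

a = 36, b = 4, c = 0
log_b(a) = log_4(36) = 2.5850

Case 1: c = 0 < log_4(36) = 2.5850
T(n) = O(n^(log_4 36))

For T(n) = 36T(n/4) + O(n^0): log_4(36) = 2.5850. This is Case 1 of the Master Theorem (c < log_b(a), work dominated by leaves), giving O(n^(log_4 36)).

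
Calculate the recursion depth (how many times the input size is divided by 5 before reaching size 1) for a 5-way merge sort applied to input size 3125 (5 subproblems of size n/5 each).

For divide and conquer with division factor 5:

Problem sizes at each level:
Level 0: 3125
Level 1: 625
Level 2: 125
Level 3: 25
Level 4: 5
Level 5: 1

The root is level 0 and the size-1 base case is level 5 (the tree spans levels 0 through 5, i.e. 6 levels counting the root), so the depth is the number of divisions: log_5(3125) = 5

The recursion tree depth is log_5(3125) = 5. At each level, the problem size is divided by 5, so it takes 5 divisions to reduce to a base case of size 1. The algorithm makes 5 recursive calls at each level.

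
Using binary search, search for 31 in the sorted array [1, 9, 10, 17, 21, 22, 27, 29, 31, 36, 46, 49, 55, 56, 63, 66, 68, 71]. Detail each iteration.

Binary search for 31 in [1, 9, 10, 17, 21, 22, 27, 29, 31, 36, 46, 49, 55, 56, 63, 66, 68, 71]:

lo=0, hi=17, mid=8, arr[mid]=31 -> Found target at index 8!

Binary search finds 31 at index 8 after 1 comparisons. The search repeatedly halves the search space by comparing with the middle element.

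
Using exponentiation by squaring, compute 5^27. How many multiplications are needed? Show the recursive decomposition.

Computing 5^27 by squaring (build up from 5^1; each line after the first costs one multiplication):

5^1 = 5
5^2 = (5^1)^2 = 5^2 = 25
5^3 = 5 * 5^2 = 5 * 25 = 125
5^6 = (5^3)^2 = 125^2 = 15625
5^12 = (5^6)^2 = 15625^2 = 244140625
5^13 = 5 * 5^12 = 5 * 244140625 = 1220703125
5^26 = (5^13)^2 = 1220703125^2 = 1490116119384765625
5^27 = 5 * 5^26 = 5 * 1490116119384765625 = 7450580596923828125

Result: 7450580596923828125
Multiplications needed: 7 (7 lines after 5^1)

5^27 = 7450580596923828125. Using exponentiation by squaring, this requires 7 multiplications. The key idea: if the exponent is even, square the half-power; if odd, multiply by the base once.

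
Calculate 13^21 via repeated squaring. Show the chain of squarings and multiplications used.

Computing 13^21 by squaring (build up from 13^1; each line after the first costs one multiplication):

13^1 = 13
13^2 = (13^1)^2 = 13^2 = 169
13^4 = (13^2)^2 = 169^2 = 28561
13^5 = 13 * 13^4 = 13 * 28561 = 371293
13^10 = (13^5)^2 = 371293^2 = 137858491849
13^20 = (13^10)^2 = 137858491849^2 = 19004963774880799438801
13^21 = 13 * 13^20 = 13 * 19004963774880799438801 = 247064529073450392704413

Result: 247064529073450392704413
Multiplications needed: 6 (6 lines after 13^1)

13^21 = 247064529073450392704413. Using exponentiation by squaring, this requires 6 multiplications. The key idea: if the exponent is even, square the half-power; if odd, multiply by the base once.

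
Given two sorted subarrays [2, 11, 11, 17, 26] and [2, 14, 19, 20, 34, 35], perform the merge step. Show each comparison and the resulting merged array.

Merging process:

Compare 2 vs 2: take 2 from left. Merged: [2]
Compare 11 vs 2: take 2 from right. Merged: [2, 2]
Compare 11 vs 14: take 11 from left. Merged: [2, 2, 11]
Compare 11 vs 14: take 11 from left. Merged: [2, 2, 11, 11]
Compare 17 vs 14: take 14 from right. Merged: [2, 2, 11, 11, 14]
Compare 17 vs 19: take 17 from left. Merged: [2, 2, 11, 11, 14, 17]
Compare 26 vs 19: take 19 from right. Merged: [2, 2, 11, 11, 14, 17, 19]
Compare 26 vs 20: take 20 from right. Merged: [2, 2, 11, 11, 14, 17, 19, 20]
Compare 26 vs 34: take 26 from left. Merged: [2, 2, 11, 11, 14, 17, 19, 20, 26]
Append remaining from right: [34, 35]. Merged: [2, 2, 11, 11, 14, 17, 19, 20, 26, 34, 35]

Final merged array: [2, 2, 11, 11, 14, 17, 19, 20, 26, 34, 35]
Total comparisons: 9

The merged array is [2, 2, 11, 11, 14, 17, 19, 20, 26, 34, 35], requiring 9 comparisons. The merge step runs in O(n) time where n is the total number of elements.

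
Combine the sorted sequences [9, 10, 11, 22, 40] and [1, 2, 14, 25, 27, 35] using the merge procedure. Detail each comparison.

Merging process:

Compare 9 vs 1: take 1 from right. Merged: [1]
Compare 9 vs 2: take 2 from right. Merged: [1, 2]
Compare 9 vs 14: take 9 from left. Merged: [1, 2, 9]
Compare 10 vs 14: take 10 from left. Merged: [1, 2, 9, 10]
Compare 11 vs 14: take 11 from left. Merged: [1, 2, 9, 10, 11]
Compare 22 vs 14: take 14 from right. Merged: [1, 2, 9, 10, 11, 14]
Compare 22 vs 25: take 22 from left. Merged: [1, 2, 9, 10, 11, 14, 22]
Compare 40 vs 25: take 25 from right. Merged: [1, 2, 9, 10, 11, 14, 22, 25]
Compare 40 vs 27: take 27 from right. Merged: [1, 2, 9, 10, 11, 14, 22, 25, 27]
Compare 40 vs 35: take 35 from right. Merged: [1, 2, 9, 10, 11, 14, 22, 25, 27, 35]
Append remaining from left: [40]. Merged: [1, 2, 9, 10, 11, 14, 22, 25, 27, 35, 40]

Final merged array: [1, 2, 9, 10, 11, 14, 22, 25, 27, 35, 40]
Total comparisons: 10

The merged array is [1, 2, 9, 10, 11, 14, 22, 25, 27, 35, 40], requiring 10 comparisons. The merge step runs in O(n) time where n is the total number of elements.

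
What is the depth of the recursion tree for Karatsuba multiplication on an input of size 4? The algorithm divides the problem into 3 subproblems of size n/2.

For divide and conquer with division factor 2:

Problem sizes at each level:
Level 0: 4
Level 1: 2
Level 2: 1

The root is level 0 and the size-1 base case is level 2 (the tree spans levels 0 through 2, i.e. 3 levels counting the root), so the depth is the number of divisions: log_2(4) = 2

The recursion tree depth is log_2(4) = 2. At each level, the problem size is divided by 2, so it takes 2 divisions to reduce to a base case of size 1. The algorithm makes 3 recursive calls at each level.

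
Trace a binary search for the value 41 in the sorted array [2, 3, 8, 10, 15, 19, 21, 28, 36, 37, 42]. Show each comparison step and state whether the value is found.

Binary search for 41 in [2, 3, 8, 10, 15, 19, 21, 28, 36, 37, 42]:

lo=0, hi=10, mid=5, arr[mid]=19 -> 19 < 41, search right half
lo=6, hi=10, mid=8, arr[mid]=36 -> 36 < 41, search right half
lo=9, hi=10, mid=9, arr[mid]=37 -> 37 < 41, search right half
lo=10, hi=10, mid=10, arr[mid]=42 -> 42 > 41, search left half
lo=10 > hi=9, target 41 not found

Binary search determines that 41 is not in the array after 4 comparisons. The search space was exhausted without finding the target.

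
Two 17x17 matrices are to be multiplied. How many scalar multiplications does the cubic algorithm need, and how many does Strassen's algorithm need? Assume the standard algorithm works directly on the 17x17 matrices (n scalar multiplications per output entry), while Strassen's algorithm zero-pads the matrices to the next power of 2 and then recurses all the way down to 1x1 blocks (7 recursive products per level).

Matrix multiplication for 17x17 matrices:

Strassen's algorithm requires power-of-2 dimensions. Pad 17x17 to 32x32 (next power of 2).

Standard algorithm: 17^3 = 4913 multiplications
Strassen's algorithm: 7^(log2(32)) = 7^5 = 16807 multiplications
Difference: 4913 - 16807 = -11894 (Strassen uses MORE here due to padding overhead — for small or just-over-power-of-2 n, padding can outweigh the per-level savings)

Standard: 4913 multiplications (17^3). Strassen: 16807 multiplications (7^5, after padding to 32x32). Strassen reduces 8 recursive multiplications to 7 at each level.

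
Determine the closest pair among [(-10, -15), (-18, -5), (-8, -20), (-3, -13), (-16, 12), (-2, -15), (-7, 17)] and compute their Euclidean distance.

Computing all pairwise distances among 7 points:

d((-10, -15), (-18, -5)) = 12.8062
d((-10, -15), (-8, -20)) = 5.3852
d((-10, -15), (-3, -13)) = 7.2801
d((-10, -15), (-16, 12)) = 27.6586
d((-10, -15), (-2, -15)) = 8.0
d((-10, -15), (-7, 17)) = 32.1403
d((-18, -5), (-8, -20)) = 18.0278
d((-18, -5), (-3, -13)) = 17.0
d((-18, -5), (-16, 12)) = 17.1172
d((-18, -5), (-2, -15)) = 18.868
d((-18, -5), (-7, 17)) = 24.5967
d((-8, -20), (-3, -13)) = 8.6023
d((-8, -20), (-16, 12)) = 32.9848
d((-8, -20), (-2, -15)) = 7.8102
d((-8, -20), (-7, 17)) = 37.0135
d((-3, -13), (-16, 12)) = 28.178
d((-3, -13), (-2, -15)) = 2.2361 <-- minimum
d((-3, -13), (-7, 17)) = 30.2655
d((-16, 12), (-2, -15)) = 30.4138
d((-16, 12), (-7, 17)) = 10.2956
d((-2, -15), (-7, 17)) = 32.3883

Closest pair: (-3, -13) and (-2, -15) with distance 2.2361

The closest pair is (-3, -13) and (-2, -15) with Euclidean distance 2.2361. For 7 points, brute-force pairwise comparison is shown above. For large n, the divide-and-conquer algorithm (sort by x, recurse on halves, check the dividing strip) achieves O(n log n).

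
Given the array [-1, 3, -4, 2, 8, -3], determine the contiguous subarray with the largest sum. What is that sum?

Using Kadane's algorithm on [-1, 3, -4, 2, 8, -3]:

Scanning through the array:
Position 1 (value 3): max_ending_here = 3, max_so_far = 3
Position 2 (value -4): max_ending_here = -1, max_so_far = 3
Position 3 (value 2): max_ending_here = 2, max_so_far = 3
Position 4 (value 8): max_ending_here = 10, max_so_far = 10
Position 5 (value -3): max_ending_here = 7, max_so_far = 10

Maximum subarray: [2, 8]
Maximum sum: 10

The maximum subarray is [2, 8] with sum 10. This subarray runs from index 3 to index 4.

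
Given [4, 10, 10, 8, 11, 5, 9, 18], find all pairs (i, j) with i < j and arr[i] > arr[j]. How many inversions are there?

Finding inversions in [4, 10, 10, 8, 11, 5, 9, 18]:

(1, 3): arr[1]=10 > arr[3]=8
(1, 5): arr[1]=10 > arr[5]=5
(1, 6): arr[1]=10 > arr[6]=9
(2, 3): arr[2]=10 > arr[3]=8
(2, 5): arr[2]=10 > arr[5]=5
(2, 6): arr[2]=10 > arr[6]=9
(3, 5): arr[3]=8 > arr[5]=5
(4, 5): arr[4]=11 > arr[5]=5
(4, 6): arr[4]=11 > arr[6]=9

Total inversions: 9

The array has 9 inversion(s): (1,3), (1,5), (1,6), (2,3), (2,5), (2,6), (3,5), (4,5), (4,6). Each pair (i,j) satisfies i < j and arr[i] > arr[j].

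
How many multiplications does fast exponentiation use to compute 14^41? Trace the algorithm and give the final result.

Computing 14^41 by squaring (build up from 14^1; each line after the first costs one multiplication):

14^1 = 14
14^2 = (14^1)^2 = 14^2 = 196
14^4 = (14^2)^2 = 196^2 = 38416
14^5 = 14 * 14^4 = 14 * 38416 = 537824
14^10 = (14^5)^2 = 537824^2 = 289254654976
14^20 = (14^10)^2 = 289254654976^2 = 83668255425284801560576
14^40 = (14^20)^2 = 83668255425284801560576^2 = 7000376965910699630056503868178506524997451776
14^41 = 14 * 14^40 = 14 * 7000376965910699630056503868178506524997451776 = 98005277522749794820791054154499091349964324864

Result: 98005277522749794820791054154499091349964324864
Multiplications needed: 7 (7 lines after 14^1)

14^41 = 98005277522749794820791054154499091349964324864. Using exponentiation by squaring, this requires 7 multiplications. The key idea: if the exponent is even, square the half-power; if odd, multiply by the base once.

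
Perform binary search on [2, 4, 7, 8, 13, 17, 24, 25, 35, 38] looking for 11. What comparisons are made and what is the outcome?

Binary search for 11 in [2, 4, 7, 8, 13, 17, 24, 25, 35, 38]:

lo=0, hi=9, mid=4, arr[mid]=13 -> 13 > 11, search left half
lo=0, hi=3, mid=1, arr[mid]=4 -> 4 < 11, search right half
lo=2, hi=3, mid=2, arr[mid]=7 -> 7 < 11, search right half
lo=3, hi=3, mid=3, arr[mid]=8 -> 8 < 11, search right half
lo=4 > hi=3, target 11 not found

Binary search determines that 11 is not in the array after 4 comparisons. The search space was exhausted without finding the target.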